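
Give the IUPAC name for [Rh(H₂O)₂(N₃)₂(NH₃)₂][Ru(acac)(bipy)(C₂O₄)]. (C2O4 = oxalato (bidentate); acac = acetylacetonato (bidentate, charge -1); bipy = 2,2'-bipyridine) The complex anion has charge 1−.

diamminediaquadiazidorhodium(III) (acetylacetonato)(2,2'-bipyridine)oxalatoruthenate(II)

The complex anion is given as 1−; its ligand charges sum to -3, so Ru = +2.
A 1:1 salt means the cation carries the equal and opposite charge, 1+.
Cation: ligand charges sum to -2; for the ion to be 1+, Rh = +3.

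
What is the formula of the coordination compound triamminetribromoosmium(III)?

[OsBr3(NH3)3]

Ligands: 3 ammine (NH3, neutral), 3 bromo (Br, -1). Ligand charge sum = -3.
With Os in oxidation state +3, the complex ion is [Os...].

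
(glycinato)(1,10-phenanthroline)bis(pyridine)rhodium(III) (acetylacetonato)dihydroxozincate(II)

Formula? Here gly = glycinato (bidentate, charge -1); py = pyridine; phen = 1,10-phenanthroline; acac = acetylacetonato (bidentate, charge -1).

Cation [Rh…]: ligand charges -1, Rh(III) ⇒ ion charge 2+.
Anion [Zn…]: ligand charges -3, Zn(II) ⇒ ion charge 1−.
One 2+ cation requires 2 of the 1− anion.

[Rh(gly)(phen)(py)2][Zn(acac)(OH)2]2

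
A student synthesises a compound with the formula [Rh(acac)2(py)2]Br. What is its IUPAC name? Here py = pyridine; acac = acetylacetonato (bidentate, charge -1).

The 1 bromide counter-ion carries a total charge of -1, so each complex ion is 1+.
Ligand charges: 2×pyridine (neutral), 2×acetylacetonato (-1 each); total -2. So Rh + (-2) = 1+, giving Rh = +3.
Ligands are named alphabetically: acetylacetonato before pyridine.

bis(acetylacetonato)bis(pyridine)rhodium(III) bromide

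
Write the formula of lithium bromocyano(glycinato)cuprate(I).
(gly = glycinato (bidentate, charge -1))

Ligands: 1 bromo (Br, -1), 1 glycinato (gly, -1), 1 cyano (CN, -1). Ligand charge sum = -3.
Charge balance with lithium (+1) requires 1 complex ion per 2 lithium.

Li2[CuBr(CN)(gly)]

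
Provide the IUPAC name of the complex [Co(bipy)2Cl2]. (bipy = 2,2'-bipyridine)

bis(2,2'-bipyridine)dichlorocobalt(II)

There is no counter-ion, so the complex is neutral overall.
Ligand charges: 2×2,2'-bipyridine (neutral), 2×chloro (-1 each); total -2. So Co + (-2) = 0, giving Co = +2.
Ligands are named alphabetically: bipyridine before chloro.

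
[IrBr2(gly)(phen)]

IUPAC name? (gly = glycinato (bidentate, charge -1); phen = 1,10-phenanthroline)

dibromo(glycinato)(1,10-phenanthroline)iridium(III)

There is no counter-ion, so the complex is neutral overall.
Ligand charges: 1×glycinato (-1 each), 1×1,10-phenanthroline (neutral), 2×bromo (-1 each); total -3. So Ir + (-3) = 0, giving Ir = +3.
Ligands are named alphabetically: bromo before glycinato before phenanthroline.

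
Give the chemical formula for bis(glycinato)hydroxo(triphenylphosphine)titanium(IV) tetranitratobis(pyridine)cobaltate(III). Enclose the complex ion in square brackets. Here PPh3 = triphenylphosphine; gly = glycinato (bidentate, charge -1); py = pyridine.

[Ti(gly)2(OH)(PPh3)][Co(NO3)4(py)2]

Cation [Ti…]: ligand charges -3, Ti(IV) ⇒ ion charge 1+.
Anion [Co…]: ligand charges -4, Co(III) ⇒ ion charge 1−.
One 1+ cation balances one 1− anion.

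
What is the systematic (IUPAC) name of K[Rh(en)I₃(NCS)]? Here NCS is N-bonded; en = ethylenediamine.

potassium (ethylenediamine)triiodoisothiocyanatorhodate(III)

The 1 potassium counter-ion carries a total charge of +1, so each complex ion is 1−.
Ligand charges: 1×isothiocyanato (-1 each), 3×iodo (-1 each), 1×ethylenediamine (neutral); total -4. So Rh + (-4) = 1−, giving Rh = +3.
The complex ion is anionic, so rhodium takes the -ate form rhodate(III).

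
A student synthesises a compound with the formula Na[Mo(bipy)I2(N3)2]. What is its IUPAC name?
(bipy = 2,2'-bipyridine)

The 1 sodium counter-ion carries a total charge of +1, so each complex ion is 1−.
Ligand charges: 2×azido (-1 each), 1×2,2'-bipyridine (neutral), 2×iodo (-1 each); total -4. So Mo + (-4) = 1−, giving Mo = +3.
Ligands are named alphabetically: azido before bipyridine before iodo.
The complex ion is anionic, so molybdenum takes the -ate form molybdate(III).

sodium diazido(2,2'-bipyridine)diiodomolybdate(III)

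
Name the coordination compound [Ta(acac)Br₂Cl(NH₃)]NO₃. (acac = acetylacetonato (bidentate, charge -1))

The 1 nitrate counter-ion carries a total charge of -1, so each complex ion is 1+.
Ligand charges: 1×chloro (-1 each), 1×ammine (neutral), 2×bromo (-1 each), 1×acetylacetonato (-1 each); total -4. So Ta + (-4) = 1+, giving Ta = +5.
Ligands are named alphabetically: acetylacetonato before ammine before bromo before chloro.

(acetylacetonato)amminedibromochlorotantalum(V) nitrate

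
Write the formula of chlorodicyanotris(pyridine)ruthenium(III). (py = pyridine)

[RuCl(CN)2(py)3]

Ligands: 3 pyridine (py, neutral), 2 cyano (CN, -1), 1 chloro (Cl, -1). Ligand charge sum = -3.
With Ru in oxidation state +3, the complex ion is [Ru...].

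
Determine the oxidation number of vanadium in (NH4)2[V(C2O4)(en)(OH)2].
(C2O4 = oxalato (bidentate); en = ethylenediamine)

2 ammonium outside the brackets (+1 each) → the complex ion is 2−.
Ligand charges: 1×C2O4 = -2; 1×en neutral; 2×OH = -2; sum -4.
V + (-4) = 2− ⇒ V is +2.

+2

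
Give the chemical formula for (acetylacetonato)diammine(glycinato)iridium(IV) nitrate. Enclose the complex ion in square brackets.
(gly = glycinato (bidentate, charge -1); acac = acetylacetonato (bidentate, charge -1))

[Ir(acac)(gly)(NH3)2](NO3)2

Ligands: 2 ammine (NH3, neutral), 1 glycinato (gly, -1), 1 acetylacetonato (acac, -1). Ligand charge sum = -2.
With Ir in oxidation state +4, the complex ion is [Ir...]^2+.
Charge balance with nitrate (-1) requires 1 complex ion per 2 nitrate.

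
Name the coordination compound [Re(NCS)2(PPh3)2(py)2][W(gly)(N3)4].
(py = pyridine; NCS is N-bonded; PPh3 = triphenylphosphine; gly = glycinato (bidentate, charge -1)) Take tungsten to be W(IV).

Both ions are complex: the cation is named first with the plain metal name, the anion second with the -ate form; each ion's ligands are alphabetised independently.
W is given as +4; the anion's ligand charges sum to -5, so the complex anion is 1−.
A 1:1 salt means the cation carries the equal and opposite charge, 1+.
Cation: ligand charges sum to -2; for the ion to be 1+, Re = +3.

diisothiocyanatobis(pyridine)bis(triphenylphosphine)rhenium(III) tetraazido(glycinato)tungstate(IV)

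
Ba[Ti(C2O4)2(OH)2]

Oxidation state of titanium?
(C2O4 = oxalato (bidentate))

+4

1 barium outside the brackets (+2 each) → the complex ion is 2−.
Ligand charges: 2×OH = -2; 2×C2O4 = -4; sum -6.
Ti + (-6) = 2− ⇒ Ti is +4.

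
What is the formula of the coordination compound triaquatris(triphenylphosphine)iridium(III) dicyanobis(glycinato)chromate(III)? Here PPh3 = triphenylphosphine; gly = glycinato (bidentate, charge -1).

[Ir(H2O)3(PPh3)3][Cr(CN)2(gly)2]3

Cation [Ir…]: ligand charges 0, Ir(III) ⇒ ion charge 3+.
Anion [Cr…]: ligand charges -4, Cr(III) ⇒ ion charge 1−.
One 3+ cation requires 3 of the 1− anion.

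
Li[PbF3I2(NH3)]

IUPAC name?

lithium amminetrifluorodiiodoplumbate(IV)

The 1 lithium counter-ion carries a total charge of +1, so each complex ion is 1−.
Ligand charges: 1×ammine (neutral), 2×iodo (-1 each), 3×fluoro (-1 each); total -5. So Pb + (-5) = 1−, giving Pb = +4.
Ligands are named alphabetically: ammine before fluoro before iodo.
The complex ion is anionic, so lead takes the -ate form plumbate(IV).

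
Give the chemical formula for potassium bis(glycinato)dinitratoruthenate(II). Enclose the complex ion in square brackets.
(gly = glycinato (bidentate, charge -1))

Ligands: 2 nitrato (NO3, -1), 2 glycinato (gly, -1). Ligand charge sum = -4.
Charge balance with potassium (+1) requires 1 complex ion per 2 potassium.

K2[Ru(gly)2(NO3)2]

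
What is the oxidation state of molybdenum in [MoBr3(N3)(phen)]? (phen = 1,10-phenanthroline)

+4

No counter-ion: the bracketed complex is neutral.
Ligand charges: 3×Br = -3; 1×N3 = -1; 1×phen neutral; sum -4.
Mo + (-4) = 0 ⇒ Mo is +4.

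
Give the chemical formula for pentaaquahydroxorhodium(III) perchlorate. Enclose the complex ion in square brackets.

Ligands: 5 aqua (H2O, neutral), 1 hydroxo (OH, -1). Ligand charge sum = -1.
Charge balance with perchlorate (-1) requires 1 complex ion per 2 perchlorate.

[Rh(H2O)5(OH)](ClO4)2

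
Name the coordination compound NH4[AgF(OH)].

The 1 ammonium counter-ion carries a total charge of +1, so each complex ion is 1−.
Ligand charges: 1×fluoro (-1 each), 1×hydroxo (-1 each); total -2. So Ag + (-2) = 1−, giving Ag = +1.
The complex ion is anionic, so silver takes the -ate form argentate(I).

ammonium fluorohydroxoargentate(I)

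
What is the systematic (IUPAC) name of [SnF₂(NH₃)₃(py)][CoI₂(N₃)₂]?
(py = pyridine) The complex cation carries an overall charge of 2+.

triamminedifluoro(pyridine)tin(IV) diazidodiiodocobaltate(II)

Both ions are complex: the cation is named first with the plain metal name, the anion second with the -ate form; each ion's ligands are alphabetised independently.
The complex cation is given as 2+; its ligand charges sum to -2, so Sn = +4.
A 1:1 salt means the anion carries the equal and opposite charge, 2−.
Anion: ligand charges sum to -4; for the ion to be 2−, Co = +2.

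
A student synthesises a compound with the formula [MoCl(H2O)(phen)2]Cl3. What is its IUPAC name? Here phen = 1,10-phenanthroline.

The 3 chloride counter-ions carry a total charge of -3, so each complex ion is 3+.
Ligand charges: 2×1,10-phenanthroline (neutral), 1×chloro (-1 each), 1×aqua (neutral); total -1. So Mo + (-1) = 3+, giving Mo = +4.
Ligands are named alphabetically: aqua before chloro before phenanthroline.

aquachlorobis(1,10-phenanthroline)molybdenum(IV) chloride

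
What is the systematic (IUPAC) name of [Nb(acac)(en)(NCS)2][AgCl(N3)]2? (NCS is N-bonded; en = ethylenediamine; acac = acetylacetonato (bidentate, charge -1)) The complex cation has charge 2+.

(acetylacetonato)(ethylenediamine)diisothiocyanatoniobium(V) azidochloroargentate(I)

The complex cation is given as 2+; its ligand charges sum to -3, so Nb = +5.
With 2 anions per cation, each anion must be 2/2 = 1−.
Anion: ligand charges sum to -2; for the ion to be 1−, Ag = +1.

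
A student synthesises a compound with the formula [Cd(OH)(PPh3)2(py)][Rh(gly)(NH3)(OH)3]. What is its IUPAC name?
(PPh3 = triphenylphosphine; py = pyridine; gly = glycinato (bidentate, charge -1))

Both ions are complex: the cation is named first with the plain metal name, the anion second with the -ate form; each ion's ligands are alphabetised independently.
Cadmium is always +2 in its complexes; the cation's ligand charges sum to -1, so the complex cation is 1+.
A 1:1 salt means the anion carries the equal and opposite charge, 1−.
Anion: ligand charges sum to -4; for the ion to be 1−, Rh = +3.

hydroxo(pyridine)bis(triphenylphosphine)cadmium(II) ammine(glycinato)trihydroxorhodate(III)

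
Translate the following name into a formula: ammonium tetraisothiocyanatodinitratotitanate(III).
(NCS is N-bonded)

Ligands: 2 nitrato (NO3, -1), 4 isothiocyanato (NCS, -1). Ligand charge sum = -6.
Charge balance with ammonium (+1) requires 1 complex ion per 3 ammonium.

(NH4)3[Ti(NCS)4(NO3)2]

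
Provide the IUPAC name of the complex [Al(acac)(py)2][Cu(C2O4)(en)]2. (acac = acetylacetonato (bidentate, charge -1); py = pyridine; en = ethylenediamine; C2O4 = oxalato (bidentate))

Aluminium is always +3 in its complexes; the cation's ligand charges sum to -1, so the complex cation is 2+.
With 2 anions per cation, each anion must be 2/2 = 1−.
Anion: ligand charges sum to -2; for the ion to be 1−, Cu = +1.

(acetylacetonato)bis(pyridine)aluminium(III) (ethylenediamine)oxalatocuprate(I)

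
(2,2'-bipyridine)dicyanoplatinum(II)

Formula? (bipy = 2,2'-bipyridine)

[Pt(bipy)(CN)2]

Ligands: 2 cyano (CN, -1), 1 2,2'-bipyridine (bipy, neutral). Ligand charge sum = -2.
With Pt in oxidation state +2, the complex ion is [Pt...].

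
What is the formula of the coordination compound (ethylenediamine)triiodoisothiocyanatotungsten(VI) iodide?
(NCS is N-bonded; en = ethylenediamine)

[W(en)I3(NCS)]I2

Ligands: 1 isothiocyanato (NCS, -1), 1 ethylenediamine (en, neutral), 3 iodo (I, -1). Ligand charge sum = -4.
With W in oxidation state +6, the complex ion is [W...]^2+.
Charge balance with iodide (-1) requires 1 complex ion per 2 iodide.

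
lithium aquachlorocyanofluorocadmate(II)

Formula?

Li[CdCl(CN)F(H2O)]

Ligands: 1 fluoro (F, -1), 1 chloro (Cl, -1), 1 aqua (H2O, neutral), 1 cyano (CN, -1). Ligand charge sum = -3.
With Cd in oxidation state +2, the complex ion is [Cd...]^1−.
Charge balance with lithium (+1) requires 1 complex ion per 1 lithium.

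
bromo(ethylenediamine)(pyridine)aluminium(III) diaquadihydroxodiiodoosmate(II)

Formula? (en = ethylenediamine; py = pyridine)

Cation [Al…]: ligand charges -1, Al(III) ⇒ ion charge 2+.
Anion [Os…]: ligand charges -4, Os(II) ⇒ ion charge 2−.
One 2+ cation balances one 2− anion.

[AlBr(en)(py)][Os(H2O)2I2(OH)2]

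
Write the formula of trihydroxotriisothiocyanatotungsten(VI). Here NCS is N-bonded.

Ligands: 3 hydroxo (OH, -1), 3 isothiocyanato (NCS, -1). Ligand charge sum = -6.
With W in oxidation state +6, the complex ion is [W...].

[W(NCS)3(OH)3]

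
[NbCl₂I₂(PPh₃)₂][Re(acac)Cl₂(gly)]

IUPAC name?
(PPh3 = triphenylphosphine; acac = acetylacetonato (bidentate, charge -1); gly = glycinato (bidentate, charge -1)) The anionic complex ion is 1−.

dichlorodiiodobis(triphenylphosphine)niobium(V) (acetylacetonato)dichloro(glycinato)rhenate(III)

Both ions are complex: the cation is named first with the plain metal name, the anion second with the -ate form; each ion's ligands are alphabetised independently.
The complex anion is given as 1−; its ligand charges sum to -4, so Re = +3.
A 1:1 salt means the cation carries the equal and opposite charge, 1+.
Cation: ligand charges sum to -4; for the ion to be 1+, Nb = +5.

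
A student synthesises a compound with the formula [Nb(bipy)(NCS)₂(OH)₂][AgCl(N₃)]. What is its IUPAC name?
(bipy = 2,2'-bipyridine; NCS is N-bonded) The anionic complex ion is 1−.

Both ions are complex: the cation is named first with the plain metal name, the anion second with the -ate form; each ion's ligands are alphabetised independently.
The complex anion is given as 1−; its ligand charges sum to -2, so Ag = +1.
A 1:1 salt means the cation carries the equal and opposite charge, 1+.
Cation: ligand charges sum to -4; for the ion to be 1+, Nb = +5.

(2,2'-bipyridine)dihydroxodiisothiocyanatoniobium(V) azidochloroargentate(I)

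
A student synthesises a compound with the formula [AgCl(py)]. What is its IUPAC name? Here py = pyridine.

There is no counter-ion, so the complex is neutral overall.
Ligand charges: 1×pyridine (neutral), 1×chloro (-1 each); total -1. So Ag + (-1) = 0, giving Ag = +1.
Ligands are named alphabetically: chloro before pyridine.

chloro(pyridine)silver(I)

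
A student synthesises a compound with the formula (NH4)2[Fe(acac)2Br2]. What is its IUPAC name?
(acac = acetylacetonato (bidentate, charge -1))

The 2 ammonium counter-ions carry a total charge of +2, so each complex ion is 2−.
Ligand charges: 2×acetylacetonato (-1 each), 2×bromo (-1 each); total -4. So Fe + (-4) = 2−, giving Fe = +2.
Ligands are named alphabetically: acetylacetonato before bromo.
The complex ion is anionic, so iron takes the -ate form ferrate(II).

ammonium bis(acetylacetonato)dibromoferrate(II)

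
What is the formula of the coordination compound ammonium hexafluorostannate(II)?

(NH4)4[SnF6]

Ligands: 6 fluoro (F, -1). Ligand charge sum = -6.
With Sn in oxidation state +2, the complex ion is [Sn...]^4−.
Charge balance with ammonium (+1) requires 1 complex ion per 4 ammonium.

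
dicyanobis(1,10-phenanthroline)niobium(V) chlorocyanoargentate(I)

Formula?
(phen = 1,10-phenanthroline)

[Nb(CN)2(phen)2][AgCl(CN)]3

Cation [Nb…]: ligand charges -2, Nb(V) ⇒ ion charge 3+.
Anion [Ag…]: ligand charges -2, Ag(I) ⇒ ion charge 1−.
One 3+ cation requires 3 of the 1− anion.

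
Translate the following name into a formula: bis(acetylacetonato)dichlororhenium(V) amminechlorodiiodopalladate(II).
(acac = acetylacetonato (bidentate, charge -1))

[Re(acac)2Cl2][PdClI2(NH3)]

Cation [Re…]: ligand charges -4, Re(V) ⇒ ion charge 1+.
Anion [Pd…]: ligand charges -3, Pd(II) ⇒ ion charge 1−.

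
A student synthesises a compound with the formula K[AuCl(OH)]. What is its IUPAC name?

The 1 potassium counter-ion carries a total charge of +1, so each complex ion is 1−.
Ligand charges: 1×hydroxo (-1 each), 1×chloro (-1 each); total -2. So Au + (-2) = 1−, giving Au = +1.
Ligands are named alphabetically: chloro before hydroxo.
The complex ion is anionic, so gold takes the -ate form aurate(I).

potassium chlorohydroxoaurate(I)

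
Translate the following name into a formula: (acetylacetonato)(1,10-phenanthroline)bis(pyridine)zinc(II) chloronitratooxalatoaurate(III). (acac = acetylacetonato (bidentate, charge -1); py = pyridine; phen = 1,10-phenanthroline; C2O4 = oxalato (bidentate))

Cation [Zn…]: ligand charges -1, Zn(II) ⇒ ion charge 1+.
Anion [Au…]: ligand charges -4, Au(III) ⇒ ion charge 1−.

[Zn(acac)(phen)(py)2][Au(C2O4)Cl(NO3)]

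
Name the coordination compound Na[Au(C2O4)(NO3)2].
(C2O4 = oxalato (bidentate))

sodium dinitratooxalatoaurate(III)

The 1 sodium counter-ion carries a total charge of +1, so each complex ion is 1−.
Ligand charges: 2×nitrato (-1 each), 1×oxalato (-2 each); total -4. So Au + (-4) = 1−, giving Au = +3.
Ligands are named alphabetically: nitrato before oxalato.
The complex ion is anionic, so gold takes the -ate form aurate(III).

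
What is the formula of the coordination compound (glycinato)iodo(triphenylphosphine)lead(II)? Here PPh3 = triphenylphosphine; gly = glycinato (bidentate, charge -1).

Ligands: 1 triphenylphosphine (PPh3, neutral), 1 glycinato (gly, -1), 1 iodo (I, -1). Ligand charge sum = -2.
With Pb in oxidation state +2, the complex ion is [Pb...].

[Pb(gly)I(PPh3)]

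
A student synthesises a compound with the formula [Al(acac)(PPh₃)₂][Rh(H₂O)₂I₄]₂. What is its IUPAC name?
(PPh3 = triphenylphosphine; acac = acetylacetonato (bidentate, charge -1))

(acetylacetonato)bis(triphenylphosphine)aluminium(III) diaquatetraiodorhodate(III)

Both ions are complex: the cation is named first with the plain metal name, the anion second with the -ate form; each ion's ligands are alphabetised independently.
Aluminium is always +3 in its complexes; the cation's ligand charges sum to -1, so the complex cation is 2+.
With 2 anions per cation, each anion must be 2/2 = 1−.
Anion: ligand charges sum to -4; for the ion to be 1−, Rh = +3.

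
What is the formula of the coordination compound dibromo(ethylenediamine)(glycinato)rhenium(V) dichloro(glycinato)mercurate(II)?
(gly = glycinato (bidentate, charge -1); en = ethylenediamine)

[ReBr2(en)(gly)][HgCl2(gly)]2

Cation [Re…]: ligand charges -3, Re(V) ⇒ ion charge 2+.
Anion [Hg…]: ligand charges -3, Hg(II) ⇒ ion charge 1−.
One 2+ cation requires 2 of the 1− anion.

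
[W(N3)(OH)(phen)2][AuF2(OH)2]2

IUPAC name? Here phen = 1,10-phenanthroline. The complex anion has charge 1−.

azidohydroxobis(1,10-phenanthroline)tungsten(IV) difluorodihydroxoaurate(III)

Both ions are complex: the cation is named first with the plain metal name, the anion second with the -ate form; each ion's ligands are alphabetised independently.
The complex anion is given as 1−; its ligand charges sum to -4, so Au = +3.
With 2 anions per cation, the cation must be 2×1 = 2+.
Cation: ligand charges sum to -2; for the ion to be 2+, W = +4.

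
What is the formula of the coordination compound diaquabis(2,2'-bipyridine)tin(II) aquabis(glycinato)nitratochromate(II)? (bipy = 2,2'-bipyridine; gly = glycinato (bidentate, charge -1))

Cation [Sn…]: ligand charges 0, Sn(II) ⇒ ion charge 2+.
Anion [Cr…]: ligand charges -3, Cr(II) ⇒ ion charge 1−.
One 2+ cation requires 2 of the 1− anion.

[Sn(bipy)2(H2O)2][Cr(gly)2(H2O)(NO3)]2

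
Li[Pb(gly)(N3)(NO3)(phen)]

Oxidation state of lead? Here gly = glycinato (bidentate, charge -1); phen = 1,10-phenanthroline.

1 lithium outside the brackets (+1 each) → the complex ion is 1−.
Ligand charges: 1×N3 = -1; 1×NO3 = -1; 1×gly = -1; 1×phen neutral; sum -3.
Pb + (-3) = 1− ⇒ Pb is +2.

+2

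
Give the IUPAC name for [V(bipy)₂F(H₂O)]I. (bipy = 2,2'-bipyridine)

aquabis(2,2'-bipyridine)fluorovanadium(II) iodide

The 1 iodide counter-ion carries a total charge of -1, so each complex ion is 1+.
Ligand charges: 1×aqua (neutral), 1×fluoro (-1 each), 2×2,2'-bipyridine (neutral); total -1. So V + (-1) = 1+, giving V = +2.
Ligands are named alphabetically: aqua before bipyridine before fluoro.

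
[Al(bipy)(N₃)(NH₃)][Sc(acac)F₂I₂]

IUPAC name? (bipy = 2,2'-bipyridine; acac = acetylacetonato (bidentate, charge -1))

Aluminium is always +3 in its complexes; the cation's ligand charges sum to -1, so the complex cation is 2+.
A 1:1 salt means the anion carries the equal and opposite charge, 2−.
Anion: ligand charges sum to -5; for the ion to be 2−, Sc = +3.

ammineazido(2,2'-bipyridine)aluminium(III) (acetylacetonato)difluorodiiodoscandate(III)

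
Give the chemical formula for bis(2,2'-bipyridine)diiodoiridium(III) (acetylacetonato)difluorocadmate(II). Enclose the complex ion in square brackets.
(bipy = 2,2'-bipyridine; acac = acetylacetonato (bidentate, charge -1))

[Ir(bipy)2I2][Cd(acac)F2]

Cation [Ir…]: ligand charges -2, Ir(III) ⇒ ion charge 1+.
Anion [Cd…]: ligand charges -3, Cd(II) ⇒ ion charge 1−.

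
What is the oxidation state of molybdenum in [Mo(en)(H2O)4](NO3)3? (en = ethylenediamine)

3 nitrate outside the brackets (-1 each) → the complex ion is 3+.
Ligand charges: 4×H2O neutral; 1×en neutral; sum 0.
Mo + (0) = 3+ ⇒ Mo is +3.

+3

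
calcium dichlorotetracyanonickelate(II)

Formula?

Ca2[NiCl2(CN)4]

Ligands: 4 cyano (CN, -1), 2 chloro (Cl, -1). Ligand charge sum = -6.
With Ni in oxidation state +2, the complex ion is [Ni...]^4−.
Charge balance with calcium (+2) requires 1 complex ion per 2 calcium.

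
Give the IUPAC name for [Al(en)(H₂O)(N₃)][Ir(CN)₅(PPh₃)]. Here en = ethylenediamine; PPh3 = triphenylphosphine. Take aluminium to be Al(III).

Both ions are complex: the cation is named first with the plain metal name, the anion second with the -ate form; each ion's ligands are alphabetised independently.
Al is given as +3; the cation's ligand charges sum to -1, so the complex cation is 2+.
A 1:1 salt means the anion carries the equal and opposite charge, 2−.
Anion: ligand charges sum to -5; for the ion to be 2−, Ir = +3.

aquaazido(ethylenediamine)aluminium(III) pentacyano(triphenylphosphine)iridate(III)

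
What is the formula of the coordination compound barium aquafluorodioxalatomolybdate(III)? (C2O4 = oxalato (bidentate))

Ligands: 1 fluoro (F, -1), 1 aqua (H2O, neutral), 2 oxalato (C2O4, -2). Ligand charge sum = -5.
Charge balance with barium (+2) requires 1 complex ion per 1 barium.

Ba[Mo(C2O4)2F(H2O)]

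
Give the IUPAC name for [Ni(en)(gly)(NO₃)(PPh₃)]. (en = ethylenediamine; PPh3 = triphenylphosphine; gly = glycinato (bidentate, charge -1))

(ethylenediamine)(glycinato)nitrato(triphenylphosphine)nickel(II)

There is no counter-ion, so the complex is neutral overall.
Ligand charges: 1×nitrato (-1 each), 1×ethylenediamine (neutral), 1×triphenylphosphine (neutral), 1×glycinato (-1 each); total -2. So Ni + (-2) = 0, giving Ni = +2.
Ligands are named alphabetically: ethylenediamine before glycinato before nitrato before triphenylphosphine.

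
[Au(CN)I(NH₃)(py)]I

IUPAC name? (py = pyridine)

amminecyanoiodo(pyridine)gold(III) iodide

The 1 iodide counter-ion carries a total charge of -1, so each complex ion is 1+.
Ligand charges: 1×cyano (-1 each), 1×iodo (-1 each), 1×pyridine (neutral), 1×ammine (neutral); total -2. So Au + (-2) = 1+, giving Au = +3.
Ligands are named alphabetically: ammine before cyano before iodo before pyridine.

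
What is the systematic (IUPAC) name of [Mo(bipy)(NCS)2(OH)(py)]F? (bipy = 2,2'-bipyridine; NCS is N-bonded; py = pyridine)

The 1 fluoride counter-ion carries a total charge of -1, so each complex ion is 1+.
Ligand charges: 1×2,2'-bipyridine (neutral), 1×hydroxo (-1 each), 2×isothiocyanato (-1 each), 1×pyridine (neutral); total -3. So Mo + (-3) = 1+, giving Mo = +4.
Ligands are named alphabetically: bipyridine before hydroxo before isothiocyanato before pyridine.

(2,2'-bipyridine)hydroxodiisothiocyanato(pyridine)molybdenum(IV) fluoride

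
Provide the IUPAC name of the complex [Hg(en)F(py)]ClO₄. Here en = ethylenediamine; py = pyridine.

(ethylenediamine)fluoro(pyridine)mercury(II) perchlorate

The 1 perchlorate counter-ion carries a total charge of -1, so each complex ion is 1+.
Ligand charges: 1×fluoro (-1 each), 1×ethylenediamine (neutral), 1×pyridine (neutral); total -1. So Hg + (-1) = 1+, giving Hg = +2.
Ligands are named alphabetically: ethylenediamine before fluoro before pyridine.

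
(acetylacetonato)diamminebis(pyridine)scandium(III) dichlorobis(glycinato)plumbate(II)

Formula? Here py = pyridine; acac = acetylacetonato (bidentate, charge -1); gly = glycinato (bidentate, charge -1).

Cation [Sc…]: ligand charges -1, Sc(III) ⇒ ion charge 2+.
Anion [Pb…]: ligand charges -4, Pb(II) ⇒ ion charge 2−.
One 2+ cation balances one 2− anion.

[Sc(acac)(NH3)2(py)2][PbCl2(gly)2]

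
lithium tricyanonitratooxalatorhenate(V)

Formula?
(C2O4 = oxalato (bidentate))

Li[Re(C2O4)(CN)3(NO3)]

Ligands: 1 nitrato (NO3, -1), 3 cyano (CN, -1), 1 oxalato (C2O4, -2). Ligand charge sum = -6.
With Re in oxidation state +5, the complex ion is [Re...]^1−.
Charge balance with lithium (+1) requires 1 complex ion per 1 lithium.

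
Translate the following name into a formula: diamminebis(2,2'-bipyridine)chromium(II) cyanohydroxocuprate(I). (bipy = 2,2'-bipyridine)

Cation [Cr…]: ligand charges 0, Cr(II) ⇒ ion charge 2+.
Anion [Cu…]: ligand charges -2, Cu(I) ⇒ ion charge 1−.
One 2+ cation requires 2 of the 1− anion.

[Cr(bipy)2(NH3)2][Cu(CN)(OH)]2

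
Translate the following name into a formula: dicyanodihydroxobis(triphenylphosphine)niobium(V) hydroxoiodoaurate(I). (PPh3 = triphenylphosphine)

[Nb(CN)2(OH)2(PPh3)2][AuI(OH)]

Cation [Nb…]: ligand charges -4, Nb(V) ⇒ ion charge 1+.
Anion [Au…]: ligand charges -2, Au(I) ⇒ ion charge 1−.
One 1+ cation balances one 1− anion.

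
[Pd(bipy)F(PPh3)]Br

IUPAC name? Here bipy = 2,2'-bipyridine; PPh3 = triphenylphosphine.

The 1 bromide counter-ion carries a total charge of -1, so each complex ion is 1+.
Ligand charges: 1×fluoro (-1 each), 1×2,2'-bipyridine (neutral), 1×triphenylphosphine (neutral); total -1. So Pd + (-1) = 1+, giving Pd = +2.
Ligands are named alphabetically: bipyridine before fluoro before triphenylphosphine.

(2,2'-bipyridine)fluoro(triphenylphosphine)palladium(II) bromide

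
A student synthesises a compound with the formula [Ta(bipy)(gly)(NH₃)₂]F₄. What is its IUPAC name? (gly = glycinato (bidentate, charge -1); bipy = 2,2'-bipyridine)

The 4 fluoride counter-ions carry a total charge of -4, so each complex ion is 4+.
Ligand charges: 1×glycinato (-1 each), 2×ammine (neutral), 1×2,2'-bipyridine (neutral); total -1. So Ta + (-1) = 4+, giving Ta = +5.
Ligands are named alphabetically: ammine before bipyridine before glycinato.

diammine(2,2'-bipyridine)(glycinato)tantalum(V) fluoride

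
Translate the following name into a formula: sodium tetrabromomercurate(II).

Ligands: 4 bromo (Br, -1). Ligand charge sum = -4.
Charge balance with sodium (+1) requires 1 complex ion per 2 sodium.

Na2[HgBr4]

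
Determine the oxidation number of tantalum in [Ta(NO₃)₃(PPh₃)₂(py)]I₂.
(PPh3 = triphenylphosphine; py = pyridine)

2 iodide outside the brackets (-1 each) → the complex ion is 2+.
Ligand charges: 3×NO3 = -3; 2×PPh3 neutral; 1×py neutral; sum -3.
Ta + (-3) = 2+ ⇒ Ta is +5.

+5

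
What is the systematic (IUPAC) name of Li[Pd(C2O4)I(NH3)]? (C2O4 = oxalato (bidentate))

lithium ammineiodooxalatopalladate(II)

The 1 lithium counter-ion carries a total charge of +1, so each complex ion is 1−.
Ligand charges: 1×oxalato (-2 each), 1×iodo (-1 each), 1×ammine (neutral); total -3. So Pd + (-3) = 1−, giving Pd = +2.
Ligands are named alphabetically: ammine before iodo before oxalato.
The complex ion is anionic, so palladium takes the -ate form palladate(II).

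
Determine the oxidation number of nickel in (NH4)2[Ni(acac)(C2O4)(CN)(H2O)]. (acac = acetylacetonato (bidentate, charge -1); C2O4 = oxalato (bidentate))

+2

2 ammonium outside the brackets (+1 each) → the complex ion is 2−.
Ligand charges: 1×H2O neutral; 1×CN = -1; 1×acac = -1; 1×C2O4 = -2; sum -4.
Ni + (-4) = 2− ⇒ Ni is +2.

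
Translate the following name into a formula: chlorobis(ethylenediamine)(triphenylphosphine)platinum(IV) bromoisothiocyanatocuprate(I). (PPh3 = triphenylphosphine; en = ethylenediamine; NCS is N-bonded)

Cation [Pt…]: ligand charges -1, Pt(IV) ⇒ ion charge 3+.
Anion [Cu…]: ligand charges -2, Cu(I) ⇒ ion charge 1−.
One 3+ cation requires 3 of the 1− anion.

[PtCl(en)2(PPh3)][CuBr(NCS)]3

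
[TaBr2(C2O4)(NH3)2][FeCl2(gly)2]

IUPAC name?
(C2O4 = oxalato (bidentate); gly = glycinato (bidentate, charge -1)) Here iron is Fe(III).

Both ions are complex: the cation is named first with the plain metal name, the anion second with the -ate form; each ion's ligands are alphabetised independently.
Fe is given as +3; the anion's ligand charges sum to -4, so the complex anion is 1−.
A 1:1 salt means the cation carries the equal and opposite charge, 1+.
Cation: ligand charges sum to -4; for the ion to be 1+, Ta = +5.

diamminedibromooxalatotantalum(V) dichlorobis(glycinato)ferrate(III)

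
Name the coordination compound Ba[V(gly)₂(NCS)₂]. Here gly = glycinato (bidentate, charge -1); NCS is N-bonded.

barium bis(glycinato)diisothiocyanatovanadate(II)

The 1 barium counter-ion carries a total charge of +2, so each complex ion is 2−.
Ligand charges: 2×glycinato (-1 each), 2×isothiocyanato (-1 each); total -4. So V + (-4) = 2−, giving V = +2.
Ligands are named alphabetically: glycinato before isothiocyanato.
The complex ion is anionic, so vanadium takes the -ate form vanadate(II).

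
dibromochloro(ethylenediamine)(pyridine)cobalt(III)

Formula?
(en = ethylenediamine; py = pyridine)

[CoBr2Cl(en)(py)]

Ligands: 1 ethylenediamine (en, neutral), 1 pyridine (py, neutral), 2 bromo (Br, -1), 1 chloro (Cl, -1). Ligand charge sum = -3.
With Co in oxidation state +3, the complex ion is [Co...].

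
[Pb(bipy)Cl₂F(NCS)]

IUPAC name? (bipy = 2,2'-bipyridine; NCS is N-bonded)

There is no counter-ion, so the complex is neutral overall.
Ligand charges: 1×fluoro (-1 each), 2×chloro (-1 each), 1×2,2'-bipyridine (neutral), 1×isothiocyanato (-1 each); total -4. So Pb + (-4) = 0, giving Pb = +4.
Ligands are named alphabetically: bipyridine before chloro before fluoro before isothiocyanato.

(2,2'-bipyridine)dichlorofluoroisothiocyanatolead(IV)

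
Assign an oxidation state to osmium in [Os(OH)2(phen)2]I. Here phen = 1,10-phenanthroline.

+3

1 iodide outside the brackets (-1 each) → the complex ion is 1+.
Ligand charges: 2×OH = -2; 2×phen neutral; sum -2.
Os + (-2) = 1+ ⇒ Os is +3.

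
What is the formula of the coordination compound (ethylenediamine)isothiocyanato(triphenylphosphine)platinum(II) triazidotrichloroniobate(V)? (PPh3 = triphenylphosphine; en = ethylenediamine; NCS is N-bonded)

Cation [Pt…]: ligand charges -1, Pt(II) ⇒ ion charge 1+.
Anion [Nb…]: ligand charges -6, Nb(V) ⇒ ion charge 1−.
One 1+ cation balances one 1− anion.

[Pt(en)(NCS)(PPh3)][NbCl3(N3)3]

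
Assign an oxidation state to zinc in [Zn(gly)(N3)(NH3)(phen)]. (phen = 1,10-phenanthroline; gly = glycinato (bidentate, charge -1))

No counter-ion: the bracketed complex is neutral.
Ligand charges: 1×NH3 neutral; 1×N3 = -1; 1×phen neutral; 1×gly = -1; sum -2.
Zn + (-2) = 0 ⇒ Zn is +2.

+2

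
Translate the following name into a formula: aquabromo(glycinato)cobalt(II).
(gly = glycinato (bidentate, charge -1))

[CoBr(gly)(H2O)]

Ligands: 1 glycinato (gly, -1), 1 aqua (H2O, neutral), 1 bromo (Br, -1). Ligand charge sum = -2.
With Co in oxidation state +2, the complex ion is [Co...].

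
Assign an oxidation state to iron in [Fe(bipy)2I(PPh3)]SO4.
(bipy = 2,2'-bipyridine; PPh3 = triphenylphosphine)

+3

1 sulfate outside the brackets (-2 each) → the complex ion is 2+.
Ligand charges: 2×bipy neutral; 1×PPh3 neutral; 1×I = -1; sum -1.
Fe + (-1) = 2+ ⇒ Fe is +3.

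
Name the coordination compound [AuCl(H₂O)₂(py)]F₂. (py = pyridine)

The 2 fluoride counter-ions carry a total charge of -2, so each complex ion is 2+.
Ligand charges: 1×pyridine (neutral), 1×chloro (-1 each), 2×aqua (neutral); total -1. So Au + (-1) = 2+, giving Au = +3.
Ligands are named alphabetically: aqua before chloro before pyridine.

diaquachloro(pyridine)gold(III) fluoride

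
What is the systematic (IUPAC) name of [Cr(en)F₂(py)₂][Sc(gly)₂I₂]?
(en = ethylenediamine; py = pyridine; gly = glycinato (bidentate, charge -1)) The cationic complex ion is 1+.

Both ions are complex: the cation is named first with the plain metal name, the anion second with the -ate form; each ion's ligands are alphabetised independently.
The complex cation is given as 1+; its ligand charges sum to -2, so Cr = +3.
A 1:1 salt means the anion carries the equal and opposite charge, 1−.
Anion: ligand charges sum to -4; for the ion to be 1−, Sc = +3.

(ethylenediamine)difluorobis(pyridine)chromium(III) bis(glycinato)diiodoscandate(III)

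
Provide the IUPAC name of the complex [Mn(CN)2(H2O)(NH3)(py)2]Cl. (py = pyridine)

ammineaquadicyanobis(pyridine)manganese(III) chloride

The 1 chloride counter-ion carries a total charge of -1, so each complex ion is 1+.
Ligand charges: 1×aqua (neutral), 1×ammine (neutral), 2×cyano (-1 each), 2×pyridine (neutral); total -2. So Mn + (-2) = 1+, giving Mn = +3.
Ligands are named alphabetically: ammine before aqua before cyano before pyridine.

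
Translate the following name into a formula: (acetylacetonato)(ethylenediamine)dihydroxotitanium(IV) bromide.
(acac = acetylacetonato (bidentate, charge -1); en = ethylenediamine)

[Ti(acac)(en)(OH)2]Br

Ligands: 1 acetylacetonato (acac, -1), 1 ethylenediamine (en, neutral), 2 hydroxo (OH, -1). Ligand charge sum = -3.
With Ti in oxidation state +4, the complex ion is [Ti...]^1+.
Charge balance with bromide (-1) requires 1 complex ion per 1 bromide.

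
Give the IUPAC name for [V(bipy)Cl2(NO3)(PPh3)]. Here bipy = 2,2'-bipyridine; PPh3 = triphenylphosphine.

There is no counter-ion, so the complex is neutral overall.
Ligand charges: 2×chloro (-1 each), 1×2,2'-bipyridine (neutral), 1×nitrato (-1 each), 1×triphenylphosphine (neutral); total -3. So V + (-3) = 0, giving V = +3.
Ligands are named alphabetically: bipyridine before chloro before nitrato before triphenylphosphine.

(2,2'-bipyridine)dichloronitrato(triphenylphosphine)vanadium(III)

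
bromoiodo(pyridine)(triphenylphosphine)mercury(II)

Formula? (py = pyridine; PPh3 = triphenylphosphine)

[HgBrI(PPh3)(py)]

Ligands: 1 pyridine (py, neutral), 1 triphenylphosphine (PPh3, neutral), 1 bromo (Br, -1), 1 iodo (I, -1). Ligand charge sum = -2.
With Hg in oxidation state +2, the complex ion is [Hg...].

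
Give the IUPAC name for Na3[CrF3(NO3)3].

The 3 sodium counter-ions carry a total charge of +3, so each complex ion is 3−.
Ligand charges: 3×fluoro (-1 each), 3×nitrato (-1 each); total -6. So Cr + (-6) = 3−, giving Cr = +3.
The complex ion is anionic, so chromium takes the -ate form chromate(III).

sodium trifluorotrinitratochromate(III)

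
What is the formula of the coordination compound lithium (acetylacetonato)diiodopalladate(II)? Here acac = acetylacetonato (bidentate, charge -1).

Ligands: 1 acetylacetonato (acac, -1), 2 iodo (I, -1). Ligand charge sum = -3.
With Pd in oxidation state +2, the complex ion is [Pd...]^1−.
Charge balance with lithium (+1) requires 1 complex ion per 1 lithium.

Li[Pd(acac)I2]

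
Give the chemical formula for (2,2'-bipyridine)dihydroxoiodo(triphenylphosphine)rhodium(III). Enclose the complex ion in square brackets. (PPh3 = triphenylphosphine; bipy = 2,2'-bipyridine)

Ligands: 1 triphenylphosphine (PPh3, neutral), 2 hydroxo (OH, -1), 1 2,2'-bipyridine (bipy, neutral), 1 iodo (I, -1). Ligand charge sum = -3.
With Rh in oxidation state +3, the complex ion is [Rh...].

[Rh(bipy)I(OH)2(PPh3)]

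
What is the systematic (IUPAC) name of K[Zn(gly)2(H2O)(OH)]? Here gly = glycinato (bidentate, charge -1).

potassium aquabis(glycinato)hydroxozincate(II)

The 1 potassium counter-ion carries a total charge of +1, so each complex ion is 1−.
Ligand charges: 1×hydroxo (-1 each), 2×glycinato (-1 each), 1×aqua (neutral); total -3. So Zn + (-3) = 1−, giving Zn = +2.
Ligands are named alphabetically: aqua before glycinato before hydroxo.
The complex ion is anionic, so zinc takes the -ate form zincate(II).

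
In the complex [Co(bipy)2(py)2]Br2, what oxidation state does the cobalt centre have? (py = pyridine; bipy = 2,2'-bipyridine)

2 bromide outside the brackets (-1 each) → the complex ion is 2+.
Ligand charges: 2×py neutral; 2×bipy neutral; sum 0.
Co + (0) = 2+ ⇒ Co is +2.

+2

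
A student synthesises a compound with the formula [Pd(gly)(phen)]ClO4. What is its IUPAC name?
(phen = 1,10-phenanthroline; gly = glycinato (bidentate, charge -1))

The 1 perchlorate counter-ion carries a total charge of -1, so each complex ion is 1+.
Ligand charges: 1×1,10-phenanthroline (neutral), 1×glycinato (-1 each); total -1. So Pd + (-1) = 1+, giving Pd = +2.
Ligands are named alphabetically: glycinato before phenanthroline.

(glycinato)(1,10-phenanthroline)palladium(II) perchlorate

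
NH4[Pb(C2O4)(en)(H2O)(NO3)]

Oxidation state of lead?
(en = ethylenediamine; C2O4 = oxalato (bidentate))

1 ammonium outside the brackets (+1 each) → the complex ion is 1−.
Ligand charges: 1×NO3 = -1; 1×en neutral; 1×C2O4 = -2; 1×H2O neutral; sum -3.
Pb + (-3) = 1− ⇒ Pb is +2.

+2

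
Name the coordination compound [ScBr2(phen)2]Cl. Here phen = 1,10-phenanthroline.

dibromobis(1,10-phenanthroline)scandium(III) chloride

The 1 chloride counter-ion carries a total charge of -1, so each complex ion is 1+.
Ligand charges: 2×1,10-phenanthroline (neutral), 2×bromo (-1 each); total -2. So Sc + (-2) = 1+, giving Sc = +3.
Ligands are named alphabetically: bromo before phenanthroline.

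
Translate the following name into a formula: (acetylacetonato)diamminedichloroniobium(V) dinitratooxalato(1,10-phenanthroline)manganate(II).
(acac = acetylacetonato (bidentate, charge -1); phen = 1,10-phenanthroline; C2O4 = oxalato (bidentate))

Cation [Nb…]: ligand charges -3, Nb(V) ⇒ ion charge 2+.
Anion [Mn…]: ligand charges -4, Mn(II) ⇒ ion charge 2−.

[Nb(acac)Cl2(NH3)2][Mn(C2O4)(NO3)2(phen)]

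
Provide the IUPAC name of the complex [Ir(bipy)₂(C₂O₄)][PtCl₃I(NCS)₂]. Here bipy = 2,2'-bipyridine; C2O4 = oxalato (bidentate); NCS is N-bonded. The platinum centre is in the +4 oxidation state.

bis(2,2'-bipyridine)oxalatoiridium(IV) trichloroiododiisothiocyanatoplatinate(IV)

Both ions are complex: the cation is named first with the plain metal name, the anion second with the -ate form; each ion's ligands are alphabetised independently.
Pt is given as +4; the anion's ligand charges sum to -6, so the complex anion is 2−.
A 1:1 salt means the cation carries the equal and opposite charge, 2+.
Cation: ligand charges sum to -2; for the ion to be 2+, Ir = +4.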